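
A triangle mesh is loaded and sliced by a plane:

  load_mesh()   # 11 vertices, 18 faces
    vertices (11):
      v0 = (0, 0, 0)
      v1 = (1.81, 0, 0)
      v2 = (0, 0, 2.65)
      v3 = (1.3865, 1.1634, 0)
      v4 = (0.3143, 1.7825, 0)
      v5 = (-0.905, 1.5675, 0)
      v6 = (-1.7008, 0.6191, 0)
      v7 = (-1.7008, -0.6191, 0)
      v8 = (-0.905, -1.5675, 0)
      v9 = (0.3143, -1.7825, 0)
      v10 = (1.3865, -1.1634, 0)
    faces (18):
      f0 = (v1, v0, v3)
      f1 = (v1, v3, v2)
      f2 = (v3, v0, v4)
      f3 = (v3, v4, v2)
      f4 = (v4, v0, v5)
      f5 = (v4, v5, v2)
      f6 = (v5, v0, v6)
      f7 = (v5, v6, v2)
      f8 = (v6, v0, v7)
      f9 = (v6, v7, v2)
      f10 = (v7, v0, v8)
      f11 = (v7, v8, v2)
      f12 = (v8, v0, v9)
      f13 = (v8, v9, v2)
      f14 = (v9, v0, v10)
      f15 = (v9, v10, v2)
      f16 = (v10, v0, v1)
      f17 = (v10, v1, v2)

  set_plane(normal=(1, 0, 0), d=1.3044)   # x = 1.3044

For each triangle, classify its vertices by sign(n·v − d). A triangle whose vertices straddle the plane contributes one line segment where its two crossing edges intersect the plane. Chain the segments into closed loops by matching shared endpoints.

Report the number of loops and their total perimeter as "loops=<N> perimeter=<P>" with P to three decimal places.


loops=1 perimeter=5.293

Straddling triangles (8 of 18):
  (v1,v0,v3) [+-+] → (1.3044, 0, 0)–(1.3044, 1.09451, 0)  len=1.0945
  (v1,v3,v2) [++-] → (1.3044, 1.09451, 0.156917)–(1.3044, 0, 0.740243)  len=1.2403
  (v3,v0,v4) [+--] → (1.3044, 1.09451, 0)–(1.3044, 1.21081, 0)  len=0.1163
  (v3,v4,v2) [+--] → (1.3044, 1.21081, 0)–(1.3044, 1.09451, 0.156917)  len=0.1953
  (v9,v0,v10) [--+] → (1.3044, -1.09451, 0)–(1.3044, -1.21081, 0)  len=0.1163
  (v9,v10,v2) [-+-] → (1.3044, -1.21081, 0)–(1.3044, -1.09451, 0.156917)  len=0.1953
  (v10,v0,v1) [+-+] → (1.3044, -1.09451, 0)–(1.3044, 0, 0)  len=1.0945
  (v10,v1,v2) [++-] → (1.3044, 0, 0.740243)–(1.3044, -1.09451, 0.156917)  len=1.2403

Chained into 1 loop(s):
  loop 1: 8 segments, perimeter = 5.2927
Total perimeter = 5.293


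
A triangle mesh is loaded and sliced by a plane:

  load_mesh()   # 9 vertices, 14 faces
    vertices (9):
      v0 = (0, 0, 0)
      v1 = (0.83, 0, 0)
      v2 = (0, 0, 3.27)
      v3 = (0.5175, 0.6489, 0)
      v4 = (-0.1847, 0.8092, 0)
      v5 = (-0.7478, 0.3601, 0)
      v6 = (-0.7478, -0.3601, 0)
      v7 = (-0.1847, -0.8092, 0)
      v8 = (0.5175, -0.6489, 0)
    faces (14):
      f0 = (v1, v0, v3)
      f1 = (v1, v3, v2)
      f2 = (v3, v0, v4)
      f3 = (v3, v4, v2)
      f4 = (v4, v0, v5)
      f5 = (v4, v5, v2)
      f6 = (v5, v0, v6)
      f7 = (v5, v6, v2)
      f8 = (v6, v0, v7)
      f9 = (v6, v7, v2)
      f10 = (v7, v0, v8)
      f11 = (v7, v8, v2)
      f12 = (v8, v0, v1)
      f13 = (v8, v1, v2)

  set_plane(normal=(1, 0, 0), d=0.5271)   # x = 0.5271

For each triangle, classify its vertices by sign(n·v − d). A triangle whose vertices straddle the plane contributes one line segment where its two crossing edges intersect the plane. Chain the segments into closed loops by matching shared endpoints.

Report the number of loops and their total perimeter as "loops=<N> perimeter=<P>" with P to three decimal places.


loops=1 perimeter=3.956

Straddling triangles (4 of 14):
  (v1,v0,v3) [+--] → (0.5271, 0, 0)–(0.5271, 0.628966, 0)  len=0.6290
  (v1,v3,v2) [+--] → (0.5271, 0.628966, 0)–(0.5271, 0, 1.19335)  len=1.3490
  (v8,v0,v1) [--+] → (0.5271, 0, 0)–(0.5271, -0.628966, 0)  len=0.6290
  (v8,v1,v2) [-+-] → (0.5271, -0.628966, 0)–(0.5271, 0, 1.19335)  len=1.3490

Chained into 1 loop(s):
  loop 1: 4 segments, perimeter = 3.9558
Total perimeter = 3.956


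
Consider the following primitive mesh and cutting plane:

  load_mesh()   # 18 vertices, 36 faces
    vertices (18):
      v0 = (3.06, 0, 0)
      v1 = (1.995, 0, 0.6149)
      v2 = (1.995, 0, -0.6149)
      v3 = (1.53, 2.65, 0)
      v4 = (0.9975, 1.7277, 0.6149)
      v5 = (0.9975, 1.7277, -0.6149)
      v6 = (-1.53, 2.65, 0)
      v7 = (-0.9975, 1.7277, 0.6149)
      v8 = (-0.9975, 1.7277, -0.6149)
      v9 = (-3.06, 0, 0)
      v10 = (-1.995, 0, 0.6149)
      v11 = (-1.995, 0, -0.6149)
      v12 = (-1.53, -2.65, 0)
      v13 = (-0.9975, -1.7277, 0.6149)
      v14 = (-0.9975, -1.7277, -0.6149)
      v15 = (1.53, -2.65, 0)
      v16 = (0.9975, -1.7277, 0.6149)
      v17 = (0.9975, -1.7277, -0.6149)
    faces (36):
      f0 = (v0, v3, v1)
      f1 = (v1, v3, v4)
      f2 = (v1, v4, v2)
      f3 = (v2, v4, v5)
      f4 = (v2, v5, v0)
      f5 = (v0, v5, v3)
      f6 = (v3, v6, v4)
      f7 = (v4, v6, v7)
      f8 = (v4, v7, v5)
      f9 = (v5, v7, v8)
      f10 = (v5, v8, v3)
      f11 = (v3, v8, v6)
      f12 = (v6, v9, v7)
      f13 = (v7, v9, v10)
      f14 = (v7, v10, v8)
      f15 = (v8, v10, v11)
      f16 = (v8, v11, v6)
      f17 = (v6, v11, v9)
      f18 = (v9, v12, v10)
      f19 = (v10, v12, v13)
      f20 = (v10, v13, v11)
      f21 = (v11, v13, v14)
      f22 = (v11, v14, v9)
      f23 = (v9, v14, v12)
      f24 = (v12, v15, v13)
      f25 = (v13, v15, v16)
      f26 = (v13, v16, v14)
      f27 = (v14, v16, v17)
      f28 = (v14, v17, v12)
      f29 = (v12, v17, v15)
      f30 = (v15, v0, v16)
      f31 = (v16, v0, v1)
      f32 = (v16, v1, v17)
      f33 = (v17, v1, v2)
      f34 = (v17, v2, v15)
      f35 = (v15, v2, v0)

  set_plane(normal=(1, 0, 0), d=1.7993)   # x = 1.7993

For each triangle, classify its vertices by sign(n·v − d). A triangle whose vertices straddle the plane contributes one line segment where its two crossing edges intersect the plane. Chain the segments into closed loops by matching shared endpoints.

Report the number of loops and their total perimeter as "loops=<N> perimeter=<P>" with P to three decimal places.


Straddling triangles (12 of 36):
  (v0,v3,v1) [+-+] → (1.7993, 2.18357, 0)–(1.7993, 1.11528, 0.356113)  len=1.1261
  (v1,v3,v4) [+--] → (1.7993, 1.11528, 0.356113)–(1.7993, 0.338958, 0.6149)  len=0.8183
  (v1,v4,v2) [+-+] → (1.7993, 0.338958, 0.6149)–(1.7993, 0.338958, -0.373625)  len=0.9885
  (v2,v4,v5) [+--] → (1.7993, 0.338958, -0.373625)–(1.7993, 0.338958, -0.6149)  len=0.2413
  (v2,v5,v0) [+-+] → (1.7993, 0.338958, -0.6149)–(1.7993, 1.05605, -0.375857)  len=0.7559
  (v0,v5,v3) [+--] → (1.7993, 1.05605, -0.375857)–(1.7993, 2.18357, 0)  len=1.1885
  (v15,v0,v16) [-+-] → (1.7993, -2.18357, 0)–(1.7993, -1.05605, 0.375857)  len=1.1885
  (v16,v0,v1) [-++] → (1.7993, -1.05605, 0.375857)–(1.7993, -0.338958, 0.6149)  len=0.7559
  (v16,v1,v17) [-+-] → (1.7993, -0.338958, 0.6149)–(1.7993, -0.338958, 0.373625)  len=0.2413
  (v17,v1,v2) [-++] → (1.7993, -0.338958, 0.373625)–(1.7993, -0.338958, -0.6149)  len=0.9885
  (v17,v2,v15) [-+-] → (1.7993, -0.338958, -0.6149)–(1.7993, -1.11528, -0.356113)  len=0.8183
  (v15,v2,v0) [-++] → (1.7993, -1.11528, -0.356113)–(1.7993, -2.18357, 0)  len=1.1261

Chained into 2 loop(s):
  loop 1: 6 segments, perimeter = 5.1186
  loop 2: 6 segments, perimeter = 5.1186
Total perimeter = 10.237

loops=2 perimeter=10.237


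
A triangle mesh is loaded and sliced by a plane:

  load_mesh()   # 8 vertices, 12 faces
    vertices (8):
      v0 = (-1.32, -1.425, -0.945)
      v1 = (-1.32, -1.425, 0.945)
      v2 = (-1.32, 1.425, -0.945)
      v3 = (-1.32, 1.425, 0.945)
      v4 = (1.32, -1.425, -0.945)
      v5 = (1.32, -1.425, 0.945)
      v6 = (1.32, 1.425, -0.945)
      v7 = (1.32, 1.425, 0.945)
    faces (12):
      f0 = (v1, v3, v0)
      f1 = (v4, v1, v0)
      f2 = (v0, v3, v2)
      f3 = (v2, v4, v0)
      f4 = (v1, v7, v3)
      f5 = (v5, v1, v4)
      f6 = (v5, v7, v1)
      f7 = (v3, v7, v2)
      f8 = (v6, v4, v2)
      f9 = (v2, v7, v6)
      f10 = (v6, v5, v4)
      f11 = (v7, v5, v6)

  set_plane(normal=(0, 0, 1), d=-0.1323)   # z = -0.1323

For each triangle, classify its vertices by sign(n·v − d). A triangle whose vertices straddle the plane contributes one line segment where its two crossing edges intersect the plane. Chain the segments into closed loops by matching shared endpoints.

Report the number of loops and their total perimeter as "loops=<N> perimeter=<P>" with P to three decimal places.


loops=1 perimeter=10.980

Straddling triangles (8 of 12):
  (v1,v3,v0) [++-] → (-1.32, -0.1995, -0.1323)–(-1.32, -1.425, -0.1323)  len=1.2255
  (v4,v1,v0) [-+-] → (0.1848, -1.425, -0.1323)–(-1.32, -1.425, -0.1323)  len=1.5048
  (v0,v3,v2) [-+-] → (-1.32, -0.1995, -0.1323)–(-1.32, 1.425, -0.1323)  len=1.6245
  (v5,v1,v4) [++-] → (0.1848, -1.425, -0.1323)–(1.32, -1.425, -0.1323)  len=1.1352
  (v3,v7,v2) [++-] → (-0.1848, 1.425, -0.1323)–(-1.32, 1.425, -0.1323)  len=1.1352
  (v2,v7,v6) [-+-] → (-0.1848, 1.425, -0.1323)–(1.32, 1.425, -0.1323)  len=1.5048
  (v6,v5,v4) [-+-] → (1.32, 0.1995, -0.1323)–(1.32, -1.425, -0.1323)  len=1.6245
  (v7,v5,v6) [++-] → (1.32, 0.1995, -0.1323)–(1.32, 1.425, -0.1323)  len=1.2255

Chained into 1 loop(s):
  loop 1: 8 segments, perimeter = 10.9800
Total perimeter = 10.980


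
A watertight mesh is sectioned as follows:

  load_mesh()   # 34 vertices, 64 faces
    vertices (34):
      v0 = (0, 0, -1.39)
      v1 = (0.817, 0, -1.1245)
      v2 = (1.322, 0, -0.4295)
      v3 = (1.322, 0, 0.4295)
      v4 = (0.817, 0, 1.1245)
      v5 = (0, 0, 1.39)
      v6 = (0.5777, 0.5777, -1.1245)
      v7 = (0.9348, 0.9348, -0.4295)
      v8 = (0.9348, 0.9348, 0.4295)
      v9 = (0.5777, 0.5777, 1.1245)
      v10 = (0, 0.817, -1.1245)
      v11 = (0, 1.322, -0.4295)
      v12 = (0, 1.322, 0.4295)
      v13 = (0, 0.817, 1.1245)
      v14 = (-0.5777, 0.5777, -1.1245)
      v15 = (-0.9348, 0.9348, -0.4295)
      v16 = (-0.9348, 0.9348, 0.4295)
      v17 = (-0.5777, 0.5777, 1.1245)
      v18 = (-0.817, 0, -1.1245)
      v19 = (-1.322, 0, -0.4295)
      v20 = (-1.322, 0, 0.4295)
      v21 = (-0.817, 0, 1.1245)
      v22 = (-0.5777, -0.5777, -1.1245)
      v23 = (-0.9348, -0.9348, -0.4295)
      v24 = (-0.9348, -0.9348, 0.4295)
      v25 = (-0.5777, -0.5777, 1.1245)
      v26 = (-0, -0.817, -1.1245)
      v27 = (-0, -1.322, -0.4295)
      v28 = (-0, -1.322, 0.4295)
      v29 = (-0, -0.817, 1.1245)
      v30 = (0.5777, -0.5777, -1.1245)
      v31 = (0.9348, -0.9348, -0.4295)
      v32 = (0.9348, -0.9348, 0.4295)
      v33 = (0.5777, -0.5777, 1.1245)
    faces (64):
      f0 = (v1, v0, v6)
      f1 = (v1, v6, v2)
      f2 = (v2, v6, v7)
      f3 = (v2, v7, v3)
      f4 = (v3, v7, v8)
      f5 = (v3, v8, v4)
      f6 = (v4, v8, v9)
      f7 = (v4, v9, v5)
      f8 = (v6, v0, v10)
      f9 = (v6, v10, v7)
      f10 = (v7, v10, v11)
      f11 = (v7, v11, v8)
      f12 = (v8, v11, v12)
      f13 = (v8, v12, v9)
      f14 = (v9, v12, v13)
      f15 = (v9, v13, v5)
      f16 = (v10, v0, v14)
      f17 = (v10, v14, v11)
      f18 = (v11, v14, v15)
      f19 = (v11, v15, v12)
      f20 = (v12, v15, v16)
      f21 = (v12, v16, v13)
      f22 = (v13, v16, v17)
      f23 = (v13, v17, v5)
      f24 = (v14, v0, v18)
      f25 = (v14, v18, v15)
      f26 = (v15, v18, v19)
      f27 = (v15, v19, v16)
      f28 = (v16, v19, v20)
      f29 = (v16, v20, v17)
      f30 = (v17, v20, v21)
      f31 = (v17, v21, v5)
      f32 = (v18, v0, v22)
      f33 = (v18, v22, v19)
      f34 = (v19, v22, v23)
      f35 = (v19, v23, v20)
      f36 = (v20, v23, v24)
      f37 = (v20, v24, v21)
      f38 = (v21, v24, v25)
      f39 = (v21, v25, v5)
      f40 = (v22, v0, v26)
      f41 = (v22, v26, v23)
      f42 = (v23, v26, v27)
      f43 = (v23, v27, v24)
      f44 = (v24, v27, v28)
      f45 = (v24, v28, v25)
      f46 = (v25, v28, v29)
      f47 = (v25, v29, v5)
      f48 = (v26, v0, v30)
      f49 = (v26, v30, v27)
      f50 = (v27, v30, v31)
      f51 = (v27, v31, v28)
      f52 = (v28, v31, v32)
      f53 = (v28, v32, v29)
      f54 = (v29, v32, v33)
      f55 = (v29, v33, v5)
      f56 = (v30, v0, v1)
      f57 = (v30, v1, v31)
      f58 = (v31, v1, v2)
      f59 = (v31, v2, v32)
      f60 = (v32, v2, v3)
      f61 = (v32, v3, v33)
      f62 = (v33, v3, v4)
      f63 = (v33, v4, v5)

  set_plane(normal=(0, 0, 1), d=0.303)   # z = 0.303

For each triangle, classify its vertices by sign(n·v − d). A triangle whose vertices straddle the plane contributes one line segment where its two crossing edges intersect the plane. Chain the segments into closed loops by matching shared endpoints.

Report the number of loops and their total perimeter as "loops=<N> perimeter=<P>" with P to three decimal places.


Straddling triangles (16 of 64):
  (v2,v7,v3) [--+] → (1.26498, 0.137663, 0.303)–(1.322, 0, 0.303)  len=0.1490
  (v3,v7,v8) [+-+] → (1.26498, 0.137663, 0.303)–(0.9348, 0.9348, 0.303)  len=0.8628
  (v7,v11,v8) [--+] → (0.797137, 0.991821, 0.303)–(0.9348, 0.9348, 0.303)  len=0.1490
  (v8,v11,v12) [+-+] → (0.797137, 0.991821, 0.303)–(0, 1.322, 0.303)  len=0.8628
  (v11,v15,v12) [--+] → (-0.137663, 1.26498, 0.303)–(0, 1.322, 0.303)  len=0.1490
  (v12,v15,v16) [+-+] → (-0.137663, 1.26498, 0.303)–(-0.9348, 0.9348, 0.303)  len=0.8628
  (v15,v19,v16) [--+] → (-0.991821, 0.797137, 0.303)–(-0.9348, 0.9348, 0.303)  len=0.1490
  (v16,v19,v20) [+-+] → (-0.991821, 0.797137, 0.303)–(-1.322, 0, 0.303)  len=0.8628
  (v19,v23,v20) [--+] → (-1.26498, -0.137663, 0.303)–(-1.322, 0, 0.303)  len=0.1490
  (v20,v23,v24) [+-+] → (-1.26498, -0.137663, 0.303)–(-0.9348, -0.9348, 0.303)  len=0.8628
  (v23,v27,v24) [--+] → (-0.797137, -0.991821, 0.303)–(-0.9348, -0.9348, 0.303)  len=0.1490
  (v24,v27,v28) [+-+] → (-0.797137, -0.991821, 0.303)–(0, -1.322, 0.303)  len=0.8628
  (v27,v31,v28) [--+] → (0.137663, -1.26498, 0.303)–(0, -1.322, 0.303)  len=0.1490
  (v28,v31,v32) [+-+] → (0.137663, -1.26498, 0.303)–(0.9348, -0.9348, 0.303)  len=0.8628
  (v31,v2,v32) [--+] → (0.991821, -0.797137, 0.303)–(0.9348, -0.9348, 0.303)  len=0.1490
  (v32,v2,v3) [+-+] → (0.991821, -0.797137, 0.303)–(1.322, 0, 0.303)  len=0.8628

Chained into 1 loop(s):
  loop 1: 16 segments, perimeter = 8.0945
Total perimeter = 8.095

loops=1 perimeter=8.095


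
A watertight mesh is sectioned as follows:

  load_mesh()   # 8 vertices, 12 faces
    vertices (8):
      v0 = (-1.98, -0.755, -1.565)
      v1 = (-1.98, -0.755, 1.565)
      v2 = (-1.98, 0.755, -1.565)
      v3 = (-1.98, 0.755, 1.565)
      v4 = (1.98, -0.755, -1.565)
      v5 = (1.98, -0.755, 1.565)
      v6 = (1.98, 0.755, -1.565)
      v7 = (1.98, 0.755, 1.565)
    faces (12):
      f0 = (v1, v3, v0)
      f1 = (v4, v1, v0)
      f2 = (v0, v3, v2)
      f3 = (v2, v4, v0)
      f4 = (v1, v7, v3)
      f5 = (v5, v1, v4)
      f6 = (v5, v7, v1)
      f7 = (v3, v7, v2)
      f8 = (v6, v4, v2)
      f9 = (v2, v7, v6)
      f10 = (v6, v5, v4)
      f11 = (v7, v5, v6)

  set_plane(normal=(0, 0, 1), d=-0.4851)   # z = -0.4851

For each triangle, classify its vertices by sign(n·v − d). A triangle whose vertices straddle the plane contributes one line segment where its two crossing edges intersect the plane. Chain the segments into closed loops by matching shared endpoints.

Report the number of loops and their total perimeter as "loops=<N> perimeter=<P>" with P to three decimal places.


loops=1 perimeter=10.940

Straddling triangles (8 of 12):
  (v1,v3,v0) [++-] → (-1.98, -0.234026, -0.4851)–(-1.98, -0.755, -0.4851)  len=0.5210
  (v4,v1,v0) [-+-] → (0.613737, -0.755, -0.4851)–(-1.98, -0.755, -0.4851)  len=2.5937
  (v0,v3,v2) [-+-] → (-1.98, -0.234026, -0.4851)–(-1.98, 0.755, -0.4851)  len=0.9890
  (v5,v1,v4) [++-] → (0.613737, -0.755, -0.4851)–(1.98, -0.755, -0.4851)  len=1.3663
  (v3,v7,v2) [++-] → (-0.613737, 0.755, -0.4851)–(-1.98, 0.755, -0.4851)  len=1.3663
  (v2,v7,v6) [-+-] → (-0.613737, 0.755, -0.4851)–(1.98, 0.755, -0.4851)  len=2.5937
  (v6,v5,v4) [-+-] → (1.98, 0.234026, -0.4851)–(1.98, -0.755, -0.4851)  len=0.9890
  (v7,v5,v6) [++-] → (1.98, 0.234026, -0.4851)–(1.98, 0.755, -0.4851)  len=0.5210

Chained into 1 loop(s):
  loop 1: 8 segments, perimeter = 10.9400
Total perimeter = 10.940


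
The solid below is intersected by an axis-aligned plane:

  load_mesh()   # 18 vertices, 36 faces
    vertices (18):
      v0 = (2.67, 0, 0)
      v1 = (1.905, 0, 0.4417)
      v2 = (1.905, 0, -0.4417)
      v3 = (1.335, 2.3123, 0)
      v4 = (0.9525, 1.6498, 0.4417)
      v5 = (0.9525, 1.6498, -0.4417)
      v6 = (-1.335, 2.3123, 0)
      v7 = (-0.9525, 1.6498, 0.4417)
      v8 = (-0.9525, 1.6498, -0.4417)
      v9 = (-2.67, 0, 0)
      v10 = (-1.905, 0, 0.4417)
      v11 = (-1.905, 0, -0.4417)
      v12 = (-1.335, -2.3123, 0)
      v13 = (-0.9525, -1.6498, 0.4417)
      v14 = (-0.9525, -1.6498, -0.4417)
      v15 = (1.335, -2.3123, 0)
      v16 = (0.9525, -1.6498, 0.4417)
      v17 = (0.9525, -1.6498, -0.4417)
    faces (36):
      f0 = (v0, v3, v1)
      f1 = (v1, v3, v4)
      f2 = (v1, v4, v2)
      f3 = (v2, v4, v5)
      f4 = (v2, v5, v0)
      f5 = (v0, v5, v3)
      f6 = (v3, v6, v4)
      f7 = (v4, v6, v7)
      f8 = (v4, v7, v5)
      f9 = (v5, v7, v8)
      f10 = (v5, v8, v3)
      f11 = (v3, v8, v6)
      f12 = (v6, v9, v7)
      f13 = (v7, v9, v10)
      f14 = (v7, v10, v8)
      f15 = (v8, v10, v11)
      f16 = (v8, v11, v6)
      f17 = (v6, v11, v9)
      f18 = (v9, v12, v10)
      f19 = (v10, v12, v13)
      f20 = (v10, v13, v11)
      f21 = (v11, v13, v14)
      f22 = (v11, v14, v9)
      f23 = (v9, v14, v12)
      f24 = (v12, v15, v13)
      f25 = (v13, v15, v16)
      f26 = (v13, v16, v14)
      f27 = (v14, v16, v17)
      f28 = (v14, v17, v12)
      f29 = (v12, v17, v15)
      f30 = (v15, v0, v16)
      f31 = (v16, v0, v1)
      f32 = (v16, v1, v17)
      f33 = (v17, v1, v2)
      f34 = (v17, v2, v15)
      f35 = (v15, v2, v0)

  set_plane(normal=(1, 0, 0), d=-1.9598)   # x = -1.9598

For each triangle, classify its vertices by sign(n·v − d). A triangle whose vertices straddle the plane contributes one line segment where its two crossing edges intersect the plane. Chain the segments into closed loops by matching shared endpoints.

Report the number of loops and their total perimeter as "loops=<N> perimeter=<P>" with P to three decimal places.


loops=1 perimeter=5.187

Straddling triangles (6 of 36):
  (v6,v9,v7) [+-+] → (-1.9598, 1.23011, 0)–(-1.9598, 0.682206, 0.182646)  len=0.5775
  (v7,v9,v10) [+-+] → (-1.9598, 0.682206, 0.182646)–(-1.9598, 0, 0.410059)  len=0.7191
  (v6,v11,v9) [++-] → (-1.9598, 0, -0.410059)–(-1.9598, 1.23011, 0)  len=1.2967
  (v9,v12,v10) [-++] → (-1.9598, -1.23011, 0)–(-1.9598, 0, 0.410059)  len=1.2967
  (v11,v14,v9) [++-] → (-1.9598, -0.682206, -0.182646)–(-1.9598, 0, -0.410059)  len=0.7191
  (v9,v14,v12) [-++] → (-1.9598, -0.682206, -0.182646)–(-1.9598, -1.23011, 0)  len=0.5775

Chained into 1 loop(s):
  loop 1: 6 segments, perimeter = 5.1866
Total perimeter = 5.187


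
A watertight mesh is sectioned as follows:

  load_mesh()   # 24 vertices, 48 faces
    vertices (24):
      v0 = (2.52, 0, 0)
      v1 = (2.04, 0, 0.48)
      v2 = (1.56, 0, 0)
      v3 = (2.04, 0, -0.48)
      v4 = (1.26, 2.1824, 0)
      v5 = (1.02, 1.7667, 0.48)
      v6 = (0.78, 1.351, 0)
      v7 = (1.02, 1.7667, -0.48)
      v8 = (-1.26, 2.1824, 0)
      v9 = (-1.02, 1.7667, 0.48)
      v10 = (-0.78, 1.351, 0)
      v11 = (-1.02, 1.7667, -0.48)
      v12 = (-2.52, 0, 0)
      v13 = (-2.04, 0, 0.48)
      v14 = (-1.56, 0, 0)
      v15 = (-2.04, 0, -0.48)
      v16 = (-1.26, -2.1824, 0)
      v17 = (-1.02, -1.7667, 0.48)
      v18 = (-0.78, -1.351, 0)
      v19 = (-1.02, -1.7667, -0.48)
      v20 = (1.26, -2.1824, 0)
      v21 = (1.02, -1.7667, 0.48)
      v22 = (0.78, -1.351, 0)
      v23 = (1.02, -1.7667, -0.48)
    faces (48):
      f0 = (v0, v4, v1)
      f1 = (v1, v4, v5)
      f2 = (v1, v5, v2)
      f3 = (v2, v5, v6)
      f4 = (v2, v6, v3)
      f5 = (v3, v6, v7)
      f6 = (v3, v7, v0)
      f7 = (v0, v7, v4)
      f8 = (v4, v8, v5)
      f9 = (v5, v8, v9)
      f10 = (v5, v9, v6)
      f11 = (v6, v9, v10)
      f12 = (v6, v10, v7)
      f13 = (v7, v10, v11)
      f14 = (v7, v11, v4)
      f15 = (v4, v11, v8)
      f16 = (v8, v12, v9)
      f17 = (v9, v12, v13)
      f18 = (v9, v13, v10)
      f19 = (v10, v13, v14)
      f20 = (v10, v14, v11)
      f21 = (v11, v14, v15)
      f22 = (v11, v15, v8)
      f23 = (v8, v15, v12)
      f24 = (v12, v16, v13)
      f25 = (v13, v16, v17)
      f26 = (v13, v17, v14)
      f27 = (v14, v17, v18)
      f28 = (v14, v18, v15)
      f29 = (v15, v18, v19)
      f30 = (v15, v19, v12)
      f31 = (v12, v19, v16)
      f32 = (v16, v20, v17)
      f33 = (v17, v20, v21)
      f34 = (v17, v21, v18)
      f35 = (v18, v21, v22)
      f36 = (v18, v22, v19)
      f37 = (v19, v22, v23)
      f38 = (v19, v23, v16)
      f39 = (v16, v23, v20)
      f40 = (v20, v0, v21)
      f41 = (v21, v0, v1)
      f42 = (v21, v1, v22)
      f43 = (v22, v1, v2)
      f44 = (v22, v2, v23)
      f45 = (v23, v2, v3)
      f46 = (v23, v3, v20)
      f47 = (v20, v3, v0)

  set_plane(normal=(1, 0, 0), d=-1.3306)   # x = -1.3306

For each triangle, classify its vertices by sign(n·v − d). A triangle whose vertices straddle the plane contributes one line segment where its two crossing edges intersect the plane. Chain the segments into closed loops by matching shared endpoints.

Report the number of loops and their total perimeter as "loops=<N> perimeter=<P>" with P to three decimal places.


Straddling triangles (16 of 48):
  (v8,v12,v9) [+-+] → (-1.3306, 2.06012, 0)–(-1.3306, 1.40088, 0.380608)  len=0.7612
  (v9,v12,v13) [+--] → (-1.3306, 1.40088, 0.380608)–(-1.3306, 1.22872, 0.48)  len=0.1988
  (v9,v13,v10) [+-+] → (-1.3306, 1.22872, 0.48)–(-1.3306, 0.760634, 0.209752)  len=0.5405
  (v10,v13,v14) [+--] → (-1.3306, 0.760634, 0.209752)–(-1.3306, 0.397333, 0)  len=0.4195
  (v10,v14,v11) [+-+] → (-1.3306, 0.397333, 0)–(-1.3306, 0.75052, -0.203911)  len=0.4078
  (v11,v14,v15) [+--] → (-1.3306, 0.75052, -0.203911)–(-1.3306, 1.22872, -0.48)  len=0.5522
  (v11,v15,v8) [+-+] → (-1.3306, 1.22872, -0.48)–(-1.3306, 1.98486, -0.0434462)  len=0.8731
  (v8,v15,v12) [+--] → (-1.3306, 1.98486, -0.0434462)–(-1.3306, 2.06012, 0)  len=0.0869
  (v12,v16,v13) [-+-] → (-1.3306, -2.06012, 0)–(-1.3306, -1.98486, 0.0434462)  len=0.0869
  (v13,v16,v17) [-++] → (-1.3306, -1.98486, 0.0434462)–(-1.3306, -1.22872, 0.48)  len=0.8731
  (v13,v17,v14) [-+-] → (-1.3306, -1.22872, 0.48)–(-1.3306, -0.75052, 0.203911)  len=0.5522
  (v14,v17,v18) [-++] → (-1.3306, -0.75052, 0.203911)–(-1.3306, -0.397333, 0)  len=0.4078
  (v14,v18,v15) [-+-] → (-1.3306, -0.397333, 0)–(-1.3306, -0.760634, -0.209752)  len=0.4195
  (v15,v18,v19) [-++] → (-1.3306, -0.760634, -0.209752)–(-1.3306, -1.22872, -0.48)  len=0.5405
  (v15,v19,v12) [-+-] → (-1.3306, -1.22872, -0.48)–(-1.3306, -1.40088, -0.380608)  len=0.1988
  (v12,v19,v16) [-++] → (-1.3306, -1.40088, -0.380608)–(-1.3306, -2.06012, 0)  len=0.7612

Chained into 2 loop(s):
  loop 1: 8 segments, perimeter = 3.8400
  loop 2: 8 segments, perimeter = 3.8400
Total perimeter = 7.680

loops=2 perimeter=7.680


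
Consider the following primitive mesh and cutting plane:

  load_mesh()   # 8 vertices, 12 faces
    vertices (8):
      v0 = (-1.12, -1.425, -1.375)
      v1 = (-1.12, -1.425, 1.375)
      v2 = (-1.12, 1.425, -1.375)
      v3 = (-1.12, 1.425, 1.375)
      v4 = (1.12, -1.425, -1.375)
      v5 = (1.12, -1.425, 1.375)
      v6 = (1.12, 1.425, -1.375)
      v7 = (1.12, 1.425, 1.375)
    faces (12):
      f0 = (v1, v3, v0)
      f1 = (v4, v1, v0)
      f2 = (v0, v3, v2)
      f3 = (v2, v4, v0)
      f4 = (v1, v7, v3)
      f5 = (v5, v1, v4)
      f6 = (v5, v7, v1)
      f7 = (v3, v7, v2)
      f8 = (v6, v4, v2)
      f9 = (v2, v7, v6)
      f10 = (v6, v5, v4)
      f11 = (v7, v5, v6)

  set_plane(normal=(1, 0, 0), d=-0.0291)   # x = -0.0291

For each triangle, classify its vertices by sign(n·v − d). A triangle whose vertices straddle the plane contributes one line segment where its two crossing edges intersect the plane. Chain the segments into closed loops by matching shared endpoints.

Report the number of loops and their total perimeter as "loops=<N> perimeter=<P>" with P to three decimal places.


loops=1 perimeter=11.200

Straddling triangles (8 of 12):
  (v4,v1,v0) [+--] → (-0.0291, -1.425, 0.0357254)–(-0.0291, -1.425, -1.375)  len=1.4107
  (v2,v4,v0) [-+-] → (-0.0291, 0.0370246, -1.375)–(-0.0291, -1.425, -1.375)  len=1.4620
  (v1,v7,v3) [-+-] → (-0.0291, -0.0370246, 1.375)–(-0.0291, 1.425, 1.375)  len=1.4620
  (v5,v1,v4) [+-+] → (-0.0291, -1.425, 1.375)–(-0.0291, -1.425, 0.0357254)  len=1.3393
  (v5,v7,v1) [++-] → (-0.0291, -0.0370246, 1.375)–(-0.0291, -1.425, 1.375)  len=1.3880
  (v3,v7,v2) [-+-] → (-0.0291, 1.425, 1.375)–(-0.0291, 1.425, -0.0357254)  len=1.4107
  (v6,v4,v2) [++-] → (-0.0291, 0.0370246, -1.375)–(-0.0291, 1.425, -1.375)  len=1.3880
  (v2,v7,v6) [-++] → (-0.0291, 1.425, -0.0357254)–(-0.0291, 1.425, -1.375)  len=1.3393

Chained into 1 loop(s):
  loop 1: 8 segments, perimeter = 11.2000
Total perimeter = 11.200


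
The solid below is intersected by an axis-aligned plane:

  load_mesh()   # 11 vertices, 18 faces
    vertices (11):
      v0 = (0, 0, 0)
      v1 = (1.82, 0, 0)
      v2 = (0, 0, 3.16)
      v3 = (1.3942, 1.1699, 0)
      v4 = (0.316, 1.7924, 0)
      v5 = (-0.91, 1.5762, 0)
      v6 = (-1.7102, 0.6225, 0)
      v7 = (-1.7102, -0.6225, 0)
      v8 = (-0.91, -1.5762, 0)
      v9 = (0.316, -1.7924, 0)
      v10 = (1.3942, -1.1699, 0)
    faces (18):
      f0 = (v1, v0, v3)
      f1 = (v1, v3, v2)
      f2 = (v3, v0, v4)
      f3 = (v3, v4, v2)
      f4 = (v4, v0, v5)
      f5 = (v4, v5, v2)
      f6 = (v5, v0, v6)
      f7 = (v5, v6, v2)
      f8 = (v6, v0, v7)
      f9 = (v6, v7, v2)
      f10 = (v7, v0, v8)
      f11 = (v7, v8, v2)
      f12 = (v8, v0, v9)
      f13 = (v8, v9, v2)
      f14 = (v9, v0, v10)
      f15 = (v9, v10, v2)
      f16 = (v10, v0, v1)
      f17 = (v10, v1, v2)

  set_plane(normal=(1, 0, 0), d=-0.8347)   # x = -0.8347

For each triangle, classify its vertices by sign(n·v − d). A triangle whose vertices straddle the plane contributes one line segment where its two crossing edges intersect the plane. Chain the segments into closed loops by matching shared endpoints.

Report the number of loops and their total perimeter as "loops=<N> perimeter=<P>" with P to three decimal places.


Straddling triangles (10 of 18):
  (v4,v0,v5) [++-] → (-0.8347, 1.44577, 0)–(-0.8347, 1.58948, 0)  len=0.1437
  (v4,v5,v2) [+-+] → (-0.8347, 1.58948, 0)–(-0.8347, 1.44577, 0.261481)  len=0.2984
  (v5,v0,v6) [-+-] → (-0.8347, 1.44577, 0)–(-0.8347, 0.303825, 0)  len=1.1419
  (v5,v6,v2) [--+] → (-0.8347, 0.303825, 1.61769)–(-0.8347, 1.44577, 0.261481)  len=1.7730
  (v6,v0,v7) [-+-] → (-0.8347, 0.303825, 0)–(-0.8347, -0.303825, 0)  len=0.6076
  (v6,v7,v2) [--+] → (-0.8347, -0.303825, 1.61769)–(-0.8347, 0.303825, 1.61769)  len=0.6076
  (v7,v0,v8) [-+-] → (-0.8347, -0.303825, 0)–(-0.8347, -1.44577, 0)  len=1.1419
  (v7,v8,v2) [--+] → (-0.8347, -1.44577, 0.261481)–(-0.8347, -0.303825, 1.61769)  len=1.7730
  (v8,v0,v9) [-++] → (-0.8347, -1.44577, 0)–(-0.8347, -1.58948, 0)  len=0.1437
  (v8,v9,v2) [-++] → (-0.8347, -1.58948, 0)–(-0.8347, -1.44577, 0.261481)  len=0.2984

Chained into 1 loop(s):
  loop 1: 10 segments, perimeter = 7.9292
Total perimeter = 7.929

loops=1 perimeter=7.929


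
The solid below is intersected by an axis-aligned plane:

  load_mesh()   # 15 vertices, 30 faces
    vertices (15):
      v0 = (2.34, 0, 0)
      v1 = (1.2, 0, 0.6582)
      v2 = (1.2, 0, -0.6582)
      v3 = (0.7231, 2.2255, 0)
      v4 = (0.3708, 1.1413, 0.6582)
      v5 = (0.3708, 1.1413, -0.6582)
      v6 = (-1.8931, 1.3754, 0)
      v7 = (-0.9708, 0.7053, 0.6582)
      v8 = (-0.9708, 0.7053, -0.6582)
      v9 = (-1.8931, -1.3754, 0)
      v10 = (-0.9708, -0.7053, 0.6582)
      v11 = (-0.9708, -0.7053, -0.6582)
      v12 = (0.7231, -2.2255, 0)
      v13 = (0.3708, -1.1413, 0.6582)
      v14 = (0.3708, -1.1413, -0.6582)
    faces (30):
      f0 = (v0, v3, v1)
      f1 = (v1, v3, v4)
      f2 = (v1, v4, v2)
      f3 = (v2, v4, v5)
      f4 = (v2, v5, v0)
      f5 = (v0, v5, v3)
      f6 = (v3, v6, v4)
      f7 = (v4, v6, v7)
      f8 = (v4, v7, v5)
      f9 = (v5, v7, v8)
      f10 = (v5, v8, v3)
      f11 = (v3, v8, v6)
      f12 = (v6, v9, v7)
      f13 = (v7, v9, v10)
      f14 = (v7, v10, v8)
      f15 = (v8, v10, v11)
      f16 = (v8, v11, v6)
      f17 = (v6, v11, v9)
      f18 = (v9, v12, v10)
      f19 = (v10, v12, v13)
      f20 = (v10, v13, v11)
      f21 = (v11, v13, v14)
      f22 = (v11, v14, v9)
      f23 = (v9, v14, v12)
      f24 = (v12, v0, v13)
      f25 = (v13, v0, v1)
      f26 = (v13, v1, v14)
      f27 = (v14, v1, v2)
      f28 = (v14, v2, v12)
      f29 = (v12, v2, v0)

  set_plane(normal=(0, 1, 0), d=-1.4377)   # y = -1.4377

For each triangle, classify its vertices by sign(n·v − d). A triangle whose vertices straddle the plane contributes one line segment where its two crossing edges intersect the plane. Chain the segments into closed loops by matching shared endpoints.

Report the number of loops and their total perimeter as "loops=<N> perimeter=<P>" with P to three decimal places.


loops=1 perimeter=6.354

Straddling triangles (6 of 30):
  (v9,v12,v10) [+-+] → (-1.70137, -1.4377, 0)–(-0.154715, -1.4377, 0.341093)  len=1.5838
  (v10,v12,v13) [+-+] → (-0.154715, -1.4377, 0.341093)–(0.467112, -1.4377, 0.47826)  len=0.6368
  (v9,v14,v12) [++-] → (0.467112, -1.4377, -0.47826)–(-1.70137, -1.4377, 0)  len=2.2206
  (v12,v0,v13) [-++] → (1.29546, -1.4377, 0)–(0.467112, -1.4377, 0.47826)  len=0.9565
  (v14,v2,v12) [++-] → (0.891917, -1.4377, -0.232995)–(0.467112, -1.4377, -0.47826)  len=0.4905
  (v12,v2,v0) [-++] → (0.891917, -1.4377, -0.232995)–(1.29546, -1.4377, 0)  len=0.4660

Chained into 1 loop(s):
  loop 1: 6 segments, perimeter = 6.3542
Total perimeter = 6.354


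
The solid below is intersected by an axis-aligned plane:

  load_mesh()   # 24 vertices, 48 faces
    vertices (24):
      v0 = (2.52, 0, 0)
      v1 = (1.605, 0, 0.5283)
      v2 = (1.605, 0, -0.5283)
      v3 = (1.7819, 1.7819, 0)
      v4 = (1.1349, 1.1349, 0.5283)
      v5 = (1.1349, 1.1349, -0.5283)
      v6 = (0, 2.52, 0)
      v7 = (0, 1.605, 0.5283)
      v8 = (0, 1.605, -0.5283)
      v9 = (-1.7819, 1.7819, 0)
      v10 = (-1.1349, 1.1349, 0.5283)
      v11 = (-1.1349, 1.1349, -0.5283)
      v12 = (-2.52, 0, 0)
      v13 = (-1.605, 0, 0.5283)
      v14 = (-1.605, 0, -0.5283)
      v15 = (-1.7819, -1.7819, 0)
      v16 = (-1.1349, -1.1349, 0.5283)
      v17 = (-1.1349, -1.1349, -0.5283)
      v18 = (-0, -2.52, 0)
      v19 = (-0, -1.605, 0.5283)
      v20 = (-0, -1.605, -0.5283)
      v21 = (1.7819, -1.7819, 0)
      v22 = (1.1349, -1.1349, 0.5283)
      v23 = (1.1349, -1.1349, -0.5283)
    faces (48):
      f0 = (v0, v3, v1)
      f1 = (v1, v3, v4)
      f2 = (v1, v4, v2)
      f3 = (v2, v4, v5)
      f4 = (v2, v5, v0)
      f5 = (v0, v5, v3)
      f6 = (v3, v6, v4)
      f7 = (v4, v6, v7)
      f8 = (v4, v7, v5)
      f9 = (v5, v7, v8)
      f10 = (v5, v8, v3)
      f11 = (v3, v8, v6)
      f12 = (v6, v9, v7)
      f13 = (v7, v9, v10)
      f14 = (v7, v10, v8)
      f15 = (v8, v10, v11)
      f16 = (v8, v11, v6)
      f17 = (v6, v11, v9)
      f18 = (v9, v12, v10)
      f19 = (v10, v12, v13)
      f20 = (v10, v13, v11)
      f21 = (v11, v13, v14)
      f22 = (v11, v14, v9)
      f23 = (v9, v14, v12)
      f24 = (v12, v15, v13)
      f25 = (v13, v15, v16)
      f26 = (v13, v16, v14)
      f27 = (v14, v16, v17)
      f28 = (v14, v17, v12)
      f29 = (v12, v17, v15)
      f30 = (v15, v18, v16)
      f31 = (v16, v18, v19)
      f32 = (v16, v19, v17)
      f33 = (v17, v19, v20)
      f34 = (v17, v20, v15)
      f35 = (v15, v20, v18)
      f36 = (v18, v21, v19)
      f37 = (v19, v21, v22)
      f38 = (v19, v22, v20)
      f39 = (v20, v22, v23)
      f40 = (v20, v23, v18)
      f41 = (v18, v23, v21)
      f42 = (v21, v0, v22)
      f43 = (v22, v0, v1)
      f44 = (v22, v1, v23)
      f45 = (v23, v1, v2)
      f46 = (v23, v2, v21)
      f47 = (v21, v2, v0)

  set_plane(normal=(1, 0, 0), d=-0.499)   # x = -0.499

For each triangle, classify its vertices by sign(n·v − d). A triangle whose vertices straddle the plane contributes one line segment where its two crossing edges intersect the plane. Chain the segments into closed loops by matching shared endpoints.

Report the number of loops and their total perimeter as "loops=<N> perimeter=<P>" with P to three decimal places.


loops=2 perimeter=6.339

Straddling triangles (12 of 48):
  (v6,v9,v7) [+-+] → (-0.499, 2.3133, 0)–(-0.499, 1.65454, 0.380356)  len=0.7607
  (v7,v9,v10) [+--] → (-0.499, 1.65454, 0.380356)–(-0.499, 1.3983, 0.5283)  len=0.2959
  (v7,v10,v8) [+-+] → (-0.499, 1.3983, 0.5283)–(-0.499, 1.3983, -0.0637274)  len=0.5920
  (v8,v10,v11) [+--] → (-0.499, 1.3983, -0.0637274)–(-0.499, 1.3983, -0.5283)  len=0.4646
  (v8,v11,v6) [+-+] → (-0.499, 1.3983, -0.5283)–(-0.499, 1.91099, -0.232286)  len=0.5920
  (v6,v11,v9) [+--] → (-0.499, 1.91099, -0.232286)–(-0.499, 2.3133, 0)  len=0.4646
  (v15,v18,v16) [-+-] → (-0.499, -2.3133, 0)–(-0.499, -1.91099, 0.232286)  len=0.4646
  (v16,v18,v19) [-++] → (-0.499, -1.91099, 0.232286)–(-0.499, -1.3983, 0.5283)  len=0.5920
  (v16,v19,v17) [-+-] → (-0.499, -1.3983, 0.5283)–(-0.499, -1.3983, 0.0637274)  len=0.4646
  (v17,v19,v20) [-++] → (-0.499, -1.3983, 0.0637274)–(-0.499, -1.3983, -0.5283)  len=0.5920
  (v17,v20,v15) [-+-] → (-0.499, -1.3983, -0.5283)–(-0.499, -1.65454, -0.380356)  len=0.2959
  (v15,v20,v18) [-++] → (-0.499, -1.65454, -0.380356)–(-0.499, -2.3133, 0)  len=0.7607

Chained into 2 loop(s):
  loop 1: 6 segments, perimeter = 3.1697
  loop 2: 6 segments, perimeter = 3.1697
Total perimeter = 6.339


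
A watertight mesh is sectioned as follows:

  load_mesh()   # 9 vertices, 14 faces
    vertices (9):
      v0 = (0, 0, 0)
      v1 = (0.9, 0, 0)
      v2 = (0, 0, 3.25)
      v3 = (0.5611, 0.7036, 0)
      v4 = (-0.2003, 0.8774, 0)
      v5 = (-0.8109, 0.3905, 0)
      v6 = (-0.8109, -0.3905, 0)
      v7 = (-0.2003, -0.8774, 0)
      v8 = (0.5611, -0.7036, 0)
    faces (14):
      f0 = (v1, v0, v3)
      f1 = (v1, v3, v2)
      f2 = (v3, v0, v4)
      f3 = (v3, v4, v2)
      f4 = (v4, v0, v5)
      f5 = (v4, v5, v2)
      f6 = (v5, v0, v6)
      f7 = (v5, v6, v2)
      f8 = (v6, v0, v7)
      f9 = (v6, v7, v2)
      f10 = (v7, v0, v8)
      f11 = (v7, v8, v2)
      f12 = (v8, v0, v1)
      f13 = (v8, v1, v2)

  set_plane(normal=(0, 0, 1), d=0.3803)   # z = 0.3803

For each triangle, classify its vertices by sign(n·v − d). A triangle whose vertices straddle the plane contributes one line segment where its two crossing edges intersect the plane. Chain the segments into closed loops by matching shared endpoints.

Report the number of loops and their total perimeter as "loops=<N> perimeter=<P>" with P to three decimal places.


loops=1 perimeter=4.827

Straddling triangles (7 of 14):
  (v1,v3,v2) [--+] → (0.495443, 0.621268, 0.3803)–(0.794686, 0, 0.3803)  len=0.6896
  (v3,v4,v2) [--+] → (-0.176862, 0.774731, 0.3803)–(0.495443, 0.621268, 0.3803)  len=0.6896
  (v4,v5,v2) [--+] → (-0.716012, 0.344805, 0.3803)–(-0.176862, 0.774731, 0.3803)  len=0.6896
  (v5,v6,v2) [--+] → (-0.716012, -0.344805, 0.3803)–(-0.716012, 0.344805, 0.3803)  len=0.6896
  (v6,v7,v2) [--+] → (-0.176862, -0.774731, 0.3803)–(-0.716012, -0.344805, 0.3803)  len=0.6896
  (v7,v8,v2) [--+] → (0.495443, -0.621268, 0.3803)–(-0.176862, -0.774731, 0.3803)  len=0.6896
  (v8,v1,v2) [--+] → (0.794686, 0, 0.3803)–(0.495443, -0.621268, 0.3803)  len=0.6896

Chained into 1 loop(s):
  loop 1: 7 segments, perimeter = 4.8271
Total perimeter = 4.827


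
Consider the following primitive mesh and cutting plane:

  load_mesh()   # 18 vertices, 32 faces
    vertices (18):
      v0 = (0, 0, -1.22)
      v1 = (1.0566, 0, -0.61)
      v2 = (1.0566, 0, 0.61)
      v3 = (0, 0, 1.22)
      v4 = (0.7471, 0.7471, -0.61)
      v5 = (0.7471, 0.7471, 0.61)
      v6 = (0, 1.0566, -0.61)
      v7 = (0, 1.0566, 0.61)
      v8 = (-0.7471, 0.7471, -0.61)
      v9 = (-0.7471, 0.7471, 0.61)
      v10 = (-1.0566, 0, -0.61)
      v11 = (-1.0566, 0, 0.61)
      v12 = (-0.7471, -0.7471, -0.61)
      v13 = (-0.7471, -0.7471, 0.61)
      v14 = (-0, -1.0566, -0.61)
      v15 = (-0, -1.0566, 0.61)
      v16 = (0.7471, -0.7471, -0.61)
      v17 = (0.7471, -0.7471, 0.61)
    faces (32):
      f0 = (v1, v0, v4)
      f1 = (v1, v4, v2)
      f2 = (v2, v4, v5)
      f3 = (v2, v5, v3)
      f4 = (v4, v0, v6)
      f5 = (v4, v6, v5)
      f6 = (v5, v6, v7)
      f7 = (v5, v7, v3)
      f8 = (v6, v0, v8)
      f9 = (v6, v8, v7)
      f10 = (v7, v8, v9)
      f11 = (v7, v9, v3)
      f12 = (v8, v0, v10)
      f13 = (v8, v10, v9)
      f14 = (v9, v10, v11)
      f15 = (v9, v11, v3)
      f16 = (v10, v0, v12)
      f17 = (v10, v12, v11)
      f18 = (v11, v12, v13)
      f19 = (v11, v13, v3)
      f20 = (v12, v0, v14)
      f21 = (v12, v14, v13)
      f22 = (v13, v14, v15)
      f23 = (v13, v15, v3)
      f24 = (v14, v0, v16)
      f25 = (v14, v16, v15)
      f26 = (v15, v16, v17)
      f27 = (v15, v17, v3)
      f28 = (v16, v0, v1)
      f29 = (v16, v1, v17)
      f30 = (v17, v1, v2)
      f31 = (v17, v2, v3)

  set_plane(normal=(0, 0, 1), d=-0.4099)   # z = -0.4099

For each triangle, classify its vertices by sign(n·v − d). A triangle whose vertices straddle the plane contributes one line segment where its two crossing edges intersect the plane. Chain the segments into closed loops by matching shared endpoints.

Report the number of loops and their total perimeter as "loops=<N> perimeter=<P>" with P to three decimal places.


loops=1 perimeter=6.469

Straddling triangles (16 of 32):
  (v1,v4,v2) [--+] → (0.797863, 0.624563, -0.4099)–(1.0566, 0, -0.4099)  len=0.6760
  (v2,v4,v5) [+-+] → (0.797863, 0.624563, -0.4099)–(0.7471, 0.7471, -0.4099)  len=0.1326
  (v4,v6,v5) [--+] → (0.122537, 1.00584, -0.4099)–(0.7471, 0.7471, -0.4099)  len=0.6760
  (v5,v6,v7) [+-+] → (0.122537, 1.00584, -0.4099)–(0, 1.0566, -0.4099)  len=0.1326
  (v6,v8,v7) [--+] → (-0.624563, 0.797863, -0.4099)–(0, 1.0566, -0.4099)  len=0.6760
  (v7,v8,v9) [+-+] → (-0.624563, 0.797863, -0.4099)–(-0.7471, 0.7471, -0.4099)  len=0.1326
  (v8,v10,v9) [--+] → (-1.00584, 0.122537, -0.4099)–(-0.7471, 0.7471, -0.4099)  len=0.6760
  (v9,v10,v11) [+-+] → (-1.00584, 0.122537, -0.4099)–(-1.0566, 0, -0.4099)  len=0.1326
  (v10,v12,v11) [--+] → (-0.797863, -0.624563, -0.4099)–(-1.0566, 0, -0.4099)  len=0.6760
  (v11,v12,v13) [+-+] → (-0.797863, -0.624563, -0.4099)–(-0.7471, -0.7471, -0.4099)  len=0.1326
  (v12,v14,v13) [--+] → (-0.122537, -1.00584, -0.4099)–(-0.7471, -0.7471, -0.4099)  len=0.6760
  (v13,v14,v15) [+-+] → (-0.122537, -1.00584, -0.4099)–(0, -1.0566, -0.4099)  len=0.1326
  (v14,v16,v15) [--+] → (0.624563, -0.797863, -0.4099)–(0, -1.0566, -0.4099)  len=0.6760
  (v15,v16,v17) [+-+] → (0.624563, -0.797863, -0.4099)–(0.7471, -0.7471, -0.4099)  len=0.1326
  (v16,v1,v17) [--+] → (1.00584, -0.122537, -0.4099)–(0.7471, -0.7471, -0.4099)  len=0.6760
  (v17,v1,v2) [+-+] → (1.00584, -0.122537, -0.4099)–(1.0566, 0, -0.4099)  len=0.1326

Chained into 1 loop(s):
  loop 1: 16 segments, perimeter = 6.4694
Total perimeter = 6.469


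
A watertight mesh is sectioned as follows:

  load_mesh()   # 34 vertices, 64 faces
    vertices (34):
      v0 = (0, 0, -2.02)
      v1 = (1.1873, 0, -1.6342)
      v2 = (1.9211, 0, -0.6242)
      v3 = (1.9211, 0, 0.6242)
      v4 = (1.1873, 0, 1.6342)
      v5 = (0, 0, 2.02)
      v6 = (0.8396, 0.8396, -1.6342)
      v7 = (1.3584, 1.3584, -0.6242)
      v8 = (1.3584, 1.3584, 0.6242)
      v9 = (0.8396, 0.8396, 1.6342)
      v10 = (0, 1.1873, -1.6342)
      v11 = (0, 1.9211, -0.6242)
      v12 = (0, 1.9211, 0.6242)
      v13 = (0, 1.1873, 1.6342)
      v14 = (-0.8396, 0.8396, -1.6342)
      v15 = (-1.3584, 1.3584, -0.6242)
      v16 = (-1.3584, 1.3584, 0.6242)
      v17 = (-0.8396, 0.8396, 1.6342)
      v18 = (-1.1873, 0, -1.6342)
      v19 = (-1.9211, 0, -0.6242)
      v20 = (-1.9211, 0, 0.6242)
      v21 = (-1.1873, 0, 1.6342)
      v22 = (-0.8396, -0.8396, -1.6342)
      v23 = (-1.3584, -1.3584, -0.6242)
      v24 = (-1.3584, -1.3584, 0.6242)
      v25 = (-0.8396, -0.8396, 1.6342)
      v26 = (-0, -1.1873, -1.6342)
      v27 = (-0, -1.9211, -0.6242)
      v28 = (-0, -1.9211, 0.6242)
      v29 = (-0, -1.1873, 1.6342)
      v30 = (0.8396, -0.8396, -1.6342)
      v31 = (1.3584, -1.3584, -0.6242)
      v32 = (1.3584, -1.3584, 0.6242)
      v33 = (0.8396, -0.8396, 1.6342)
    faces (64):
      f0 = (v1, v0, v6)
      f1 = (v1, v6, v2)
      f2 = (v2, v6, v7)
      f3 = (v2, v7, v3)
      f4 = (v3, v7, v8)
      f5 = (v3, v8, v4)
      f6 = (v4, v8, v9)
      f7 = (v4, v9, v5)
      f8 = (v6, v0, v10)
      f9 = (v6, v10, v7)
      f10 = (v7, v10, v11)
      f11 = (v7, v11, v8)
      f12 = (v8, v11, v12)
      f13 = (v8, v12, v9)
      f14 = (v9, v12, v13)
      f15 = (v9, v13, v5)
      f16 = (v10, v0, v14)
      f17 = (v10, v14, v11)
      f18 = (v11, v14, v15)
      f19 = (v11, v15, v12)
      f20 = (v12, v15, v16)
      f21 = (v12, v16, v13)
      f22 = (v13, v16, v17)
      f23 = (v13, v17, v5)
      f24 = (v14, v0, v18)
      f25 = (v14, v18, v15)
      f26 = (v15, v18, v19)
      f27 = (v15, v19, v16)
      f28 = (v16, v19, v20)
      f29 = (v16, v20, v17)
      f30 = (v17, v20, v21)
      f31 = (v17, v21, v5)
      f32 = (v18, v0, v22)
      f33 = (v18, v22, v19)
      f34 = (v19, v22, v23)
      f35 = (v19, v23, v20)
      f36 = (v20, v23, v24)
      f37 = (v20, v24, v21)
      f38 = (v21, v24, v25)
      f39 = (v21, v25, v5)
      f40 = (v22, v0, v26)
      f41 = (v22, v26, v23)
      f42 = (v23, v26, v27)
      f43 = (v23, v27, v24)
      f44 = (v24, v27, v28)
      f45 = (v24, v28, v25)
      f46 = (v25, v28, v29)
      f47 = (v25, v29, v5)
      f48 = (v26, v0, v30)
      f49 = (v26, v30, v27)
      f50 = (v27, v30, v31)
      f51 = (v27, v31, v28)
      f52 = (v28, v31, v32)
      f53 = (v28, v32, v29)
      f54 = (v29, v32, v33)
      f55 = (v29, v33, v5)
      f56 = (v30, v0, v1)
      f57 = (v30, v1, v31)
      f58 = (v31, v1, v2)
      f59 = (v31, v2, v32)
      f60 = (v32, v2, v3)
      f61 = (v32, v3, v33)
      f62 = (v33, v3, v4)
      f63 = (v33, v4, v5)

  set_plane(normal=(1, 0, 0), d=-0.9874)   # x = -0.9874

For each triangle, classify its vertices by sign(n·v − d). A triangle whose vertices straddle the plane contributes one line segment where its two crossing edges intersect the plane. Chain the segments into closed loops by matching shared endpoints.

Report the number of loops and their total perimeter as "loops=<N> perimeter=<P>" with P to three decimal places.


Straddling triangles (20 of 64):
  (v11,v14,v15) [++-] → (-0.9874, 0.9874, -1.34646)–(-0.9874, 1.51208, -0.6242)  len=0.8927
  (v11,v15,v12) [+-+] → (-0.9874, 1.51208, -0.6242)–(-0.9874, 1.51208, -0.283243)  len=0.3410
  (v12,v15,v16) [+--] → (-0.9874, 1.51208, -0.283243)–(-0.9874, 1.51208, 0.6242)  len=0.9074
  (v12,v16,v13) [+-+] → (-0.9874, 1.51208, 0.6242)–(-0.9874, 1.31167, 0.900047)  len=0.3410
  (v13,v16,v17) [+-+] → (-0.9874, 1.31167, 0.900047)–(-0.9874, 0.9874, 1.34646)  len=0.5518
  (v14,v0,v18) [++-] → (-0.9874, 0, -1.69916)–(-0.9874, 0.482704, -1.6342)  len=0.4871
  (v14,v18,v15) [+--] → (-0.9874, 0.482704, -1.6342)–(-0.9874, 0.9874, -1.34646)  len=0.5810
  (v16,v20,v17) [--+] → (-0.9874, 0.724859, 1.49617)–(-0.9874, 0.9874, 1.34646)  len=0.3022
  (v17,v20,v21) [+--] → (-0.9874, 0.724859, 1.49617)–(-0.9874, 0.482704, 1.6342)  len=0.2787
  (v17,v21,v5) [+-+] → (-0.9874, 0.482704, 1.6342)–(-0.9874, 0, 1.69916)  len=0.4871
  (v18,v0,v22) [-++] → (-0.9874, 0, -1.69916)–(-0.9874, -0.482704, -1.6342)  len=0.4871
  (v18,v22,v19) [-+-] → (-0.9874, -0.482704, -1.6342)–(-0.9874, -0.724859, -1.49617)  len=0.2787
  (v19,v22,v23) [-+-] → (-0.9874, -0.724859, -1.49617)–(-0.9874, -0.9874, -1.34646)  len=0.3022
  (v21,v24,v25) [--+] → (-0.9874, -0.9874, 1.34646)–(-0.9874, -0.482704, 1.6342)  len=0.5810
  (v21,v25,v5) [-++] → (-0.9874, -0.482704, 1.6342)–(-0.9874, 0, 1.69916)  len=0.4871
  (v22,v26,v23) [++-] → (-0.9874, -1.31167, -0.900047)–(-0.9874, -0.9874, -1.34646)  len=0.5518
  (v23,v26,v27) [-++] → (-0.9874, -1.31167, -0.900047)–(-0.9874, -1.51208, -0.6242)  len=0.3410
  (v23,v27,v24) [-+-] → (-0.9874, -1.51208, -0.6242)–(-0.9874, -1.51208, 0.283243)  len=0.9074
  (v24,v27,v28) [-++] → (-0.9874, -1.51208, 0.283243)–(-0.9874, -1.51208, 0.6242)  len=0.3410
  (v24,v28,v25) [-++] → (-0.9874, -1.51208, 0.6242)–(-0.9874, -0.9874, 1.34646)  len=0.8927

Chained into 1 loop(s):
  loop 1: 20 segments, perimeter = 10.3397
Total perimeter = 10.340

loops=1 perimeter=10.340
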